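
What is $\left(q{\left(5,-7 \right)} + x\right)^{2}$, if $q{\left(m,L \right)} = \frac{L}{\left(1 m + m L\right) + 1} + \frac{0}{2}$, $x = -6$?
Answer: $\frac{27889}{841} \approx 33.162$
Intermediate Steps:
$q{\left(m,L \right)} = \frac{L}{1 + m + L m}$ ($q{\left(m,L \right)} = \frac{L}{\left(m + L m\right) + 1} + 0 \cdot \frac{1}{2} = \frac{L}{1 + m + L m} + 0 = \frac{L}{1 + m + L m}$)
$\left(q{\left(5,-7 \right)} + x\right)^{2} = \left(- \frac{7}{1 + 5 - 35} - 6\right)^{2} = \left(- \frac{7}{-29} - 6\right)^{2} = \left(\left(-7\right) \left(- \frac{1}{29}\right) - 6\right)^{2} = \left(\frac{7}{29} - 6\right)^{2} = \left(- \frac{167}{29}\right)^{2} = \frac{27889}{841}$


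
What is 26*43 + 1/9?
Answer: 10063/9 ≈ 1118.1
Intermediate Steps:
26*43 + 1/9 = 1118 + ⅑ = 10063/9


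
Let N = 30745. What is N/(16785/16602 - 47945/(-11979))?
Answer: 31356014778/5113079 ≈ 6132.5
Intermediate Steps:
N/(16785/16602 - 47945/(-11979)) = 30745/(16785/16602 - 47945/(-11979)) = 30745/(16785*(1/16602) - 47945*(-1/11979)) = 30745/(5595/5534 + 47945/11979) = 30745/(332350135/66291786) = 30745*(66291786/332350135) = 31356014778/5113079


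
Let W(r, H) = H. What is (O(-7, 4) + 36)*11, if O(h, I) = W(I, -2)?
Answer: 374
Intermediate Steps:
O(h, I) = -2
(O(-7, 4) + 36)*11 = (-2 + 36)*11 = 34*11 = 374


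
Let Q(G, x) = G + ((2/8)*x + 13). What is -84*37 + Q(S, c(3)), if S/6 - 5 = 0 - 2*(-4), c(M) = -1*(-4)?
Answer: -3016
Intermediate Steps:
c(M) = 4
S = 78 (S = 30 + 6*(0 - 2*(-4)) = 30 + 6*(0 + 8) = 30 + 6*8 = 30 + 48 = 78)
Q(G, x) = 13 + G + x/4 (Q(G, x) = G + ((2*(⅛))*x + 13) = G + (x/4 + 13) = G + (13 + x/4) = 13 + G + x/4)
-84*37 + Q(S, c(3)) = -84*37 + (13 + 78 + (¼)*4) = -3108 + (13 + 78 + 1) = -3108 + 92 = -3016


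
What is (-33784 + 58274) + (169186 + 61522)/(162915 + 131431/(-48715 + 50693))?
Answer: 7895476441914/322377301 ≈ 24491.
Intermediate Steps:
(-33784 + 58274) + (169186 + 61522)/(162915 + 131431/(-48715 + 50693)) = 24490 + 230708/(162915 + 131431/1978) = 24490 + 230708/(322377301/1978) = 24490 + 230708*(1978/322377301) = 24490 + 456340424/322377301 = 7895476441914/322377301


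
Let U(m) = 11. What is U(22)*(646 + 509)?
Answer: 12705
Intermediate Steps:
U(22)*(646 + 509) = 11*(646 + 509) = 11*1155 = 12705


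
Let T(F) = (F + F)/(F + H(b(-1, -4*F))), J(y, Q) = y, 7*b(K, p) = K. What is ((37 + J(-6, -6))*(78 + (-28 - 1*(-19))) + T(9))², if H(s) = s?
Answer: 4405242384/961 ≈ 4.5840e+6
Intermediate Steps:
b(K, p) = K/7
T(F) = 2*F/(-⅐ + F) (T(F) = (F + F)/(F + (⅐)*(-1)) = (2*F)/(F - ⅐) = (2*F)/(-⅐ + F) = 2*F/(-⅐ + F))
((37 + J(-6, -6))*(78 + (-28 - 1*(-19))) + T(9))² = ((37 - 6)*(78 + (-28 - 1*(-19))) + 14*9/(-1 + 7*9))² = (31*(78 + (-28 + 19)) + 14*9/(-1 + 63))² = (31*(78 - 9) + 14*9/62)² = (31*69 + 14*9*(1/62))² = (2139 + 63/31)² = (66372/31)² = 4405242384/961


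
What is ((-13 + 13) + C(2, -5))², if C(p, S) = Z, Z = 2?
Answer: 4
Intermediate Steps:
C(p, S) = 2
((-13 + 13) + C(2, -5))² = ((-13 + 13) + 2)² = (0 + 2)² = 2² = 4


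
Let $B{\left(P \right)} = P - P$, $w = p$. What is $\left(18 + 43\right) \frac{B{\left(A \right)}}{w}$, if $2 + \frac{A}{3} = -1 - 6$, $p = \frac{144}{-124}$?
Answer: $0$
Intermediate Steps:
$p = - \frac{36}{31}$ ($p = 144 \left(- \frac{1}{124}\right) = - \frac{36}{31} \approx -1.1613$)
$A = -27$ ($A = -6 + 3 \left(-1 - 6\right) = -6 + 3 \left(-7\right) = -6 - 21 = -27$)
$w = - \frac{36}{31} \approx -1.1613$
$B{\left(P \right)} = 0$
$\left(18 + 43\right) \frac{B{\left(A \right)}}{w} = \left(18 + 43\right) \frac{0}{- \frac{36}{31}} = 61 \cdot 0 \left(- \frac{31}{36}\right) = 61 \cdot 0 = 0$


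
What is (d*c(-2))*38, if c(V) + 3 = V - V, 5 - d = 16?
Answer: 1254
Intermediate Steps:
d = -11 (d = 5 - 1*16 = 5 - 16 = -11)
c(V) = -3 (c(V) = -3 + (V - V) = -3 + 0 = -3)
(d*c(-2))*38 = -11*(-3)*38 = 33*38 = 1254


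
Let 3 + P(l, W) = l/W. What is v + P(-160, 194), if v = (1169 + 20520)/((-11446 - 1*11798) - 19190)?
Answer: -17846847/4116098 ≈ -4.3359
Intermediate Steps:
P(l, W) = -3 + l/W
v = -21689/42434 (v = 21689/((-11446 - 11798) - 19190) = 21689/(-23244 - 19190) = 21689/(-42434) = 21689*(-1/42434) = -21689/42434 ≈ -0.51112)
v + P(-160, 194) = -21689/42434 + (-3 - 160/194) = -21689/42434 + (-3 - 160*1/194) = -21689/42434 + (-3 - 80/97) = -21689/42434 - 371/97 = -17846847/4116098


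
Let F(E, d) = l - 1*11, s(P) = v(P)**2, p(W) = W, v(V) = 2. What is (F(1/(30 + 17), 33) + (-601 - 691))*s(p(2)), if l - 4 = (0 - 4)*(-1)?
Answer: -5180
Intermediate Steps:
l = 8 (l = 4 + (0 - 4)*(-1) = 4 - 4*(-1) = 4 + 4 = 8)
s(P) = 4 (s(P) = 2**2 = 4)
F(E, d) = -3 (F(E, d) = 8 - 1*11 = 8 - 11 = -3)
(F(1/(30 + 17), 33) + (-601 - 691))*s(p(2)) = (-3 + (-601 - 691))*4 = (-3 - 1292)*4 = -1295*4 = -5180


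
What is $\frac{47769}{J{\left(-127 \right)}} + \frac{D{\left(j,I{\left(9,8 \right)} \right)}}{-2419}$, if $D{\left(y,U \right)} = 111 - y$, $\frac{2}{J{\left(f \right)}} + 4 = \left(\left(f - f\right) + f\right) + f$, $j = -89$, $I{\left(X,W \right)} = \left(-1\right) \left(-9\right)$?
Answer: $- \frac{14906364419}{2419} \approx -6.1622 \cdot 10^{6}$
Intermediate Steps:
$I{\left(X,W \right)} = 9$
$J{\left(f \right)} = \frac{2}{-4 + 2 f}$ ($J{\left(f \right)} = \frac{2}{-4 + \left(\left(\left(f - f\right) + f\right) + f\right)} = \frac{2}{-4 + \left(\left(0 + f\right) + f\right)} = \frac{2}{-4 + \left(f + f\right)} = \frac{2}{-4 + 2 f}$)
$\frac{47769}{J{\left(-127 \right)}} + \frac{D{\left(j,I{\left(9,8 \right)} \right)}}{-2419} = \frac{47769}{\frac{1}{-2 - 127}} + \frac{111 - -89}{-2419} = \frac{47769}{\frac{1}{-129}} + \left(111 + 89\right) \left(- \frac{1}{2419}\right) = \frac{47769}{- \frac{1}{129}} + 200 \left(- \frac{1}{2419}\right) = 47769 \left(-129\right) - \frac{200}{2419} = -6162201 - \frac{200}{2419} = - \frac{14906364419}{2419}$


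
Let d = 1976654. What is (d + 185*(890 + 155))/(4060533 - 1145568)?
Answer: 2169979/2914965 ≈ 0.74443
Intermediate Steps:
(d + 185*(890 + 155))/(4060533 - 1145568) = (1976654 + 185*(890 + 155))/(4060533 - 1145568) = (1976654 + 185*1045)/2914965 = (1976654 + 193325)*(1/2914965) = 2169979*(1/2914965) = 2169979/2914965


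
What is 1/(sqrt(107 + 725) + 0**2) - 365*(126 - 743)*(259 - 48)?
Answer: 47518255 + sqrt(13)/104 ≈ 4.7518e+7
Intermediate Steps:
1/(sqrt(107 + 725) + 0**2) - 365*(126 - 743)*(259 - 48) = 1/(sqrt(832) + 0) - (-225205)*211 = 1/(8*sqrt(13) + 0) - 365*(-130187) = 1/(8*sqrt(13)) + 47518255 = sqrt(13)/104 + 47518255 = 47518255 + sqrt(13)/104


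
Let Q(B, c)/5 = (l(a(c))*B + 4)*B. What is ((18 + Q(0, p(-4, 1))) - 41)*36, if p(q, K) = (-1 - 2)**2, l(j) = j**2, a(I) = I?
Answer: -828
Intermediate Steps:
p(q, K) = 9 (p(q, K) = (-3)**2 = 9)
Q(B, c) = 5*B*(4 + B*c**2) (Q(B, c) = 5*((c**2*B + 4)*B) = 5*((B*c**2 + 4)*B) = 5*((4 + B*c**2)*B) = 5*(B*(4 + B*c**2)) = 5*B*(4 + B*c**2))
((18 + Q(0, p(-4, 1))) - 41)*36 = ((18 + 5*0*(4 + 0*9**2)) - 41)*36 = ((18 + 5*0*(4 + 0*81)) - 41)*36 = ((18 + 5*0*(4 + 0)) - 41)*36 = ((18 + 5*0*4) - 41)*36 = ((18 + 0) - 41)*36 = (18 - 41)*36 = -23*36 = -828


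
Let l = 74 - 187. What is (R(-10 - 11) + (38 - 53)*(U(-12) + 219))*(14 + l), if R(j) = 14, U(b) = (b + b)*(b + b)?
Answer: 1179189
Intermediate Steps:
U(b) = 4*b² (U(b) = (2*b)*(2*b) = 4*b²)
l = -113
(R(-10 - 11) + (38 - 53)*(U(-12) + 219))*(14 + l) = (14 + (38 - 53)*(4*(-12)² + 219))*(14 - 113) = (14 - 15*(4*144 + 219))*(-99) = (14 - 15*(576 + 219))*(-99) = (14 - 15*795)*(-99) = (14 - 11925)*(-99) = -11911*(-99) = 1179189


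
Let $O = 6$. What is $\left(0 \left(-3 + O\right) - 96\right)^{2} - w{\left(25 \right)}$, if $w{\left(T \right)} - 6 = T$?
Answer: $9185$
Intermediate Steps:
$w{\left(T \right)} = 6 + T$
$\left(0 \left(-3 + O\right) - 96\right)^{2} - w{\left(25 \right)} = \left(0 \left(-3 + 6\right) - 96\right)^{2} - \left(6 + 25\right) = \left(0 \cdot 3 - 96\right)^{2} - 31 = \left(0 - 96\right)^{2} - 31 = \left(-96\right)^{2} - 31 = 9216 - 31 = 9185$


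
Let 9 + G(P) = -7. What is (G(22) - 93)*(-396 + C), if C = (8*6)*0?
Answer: 43164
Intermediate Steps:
G(P) = -16 (G(P) = -9 - 7 = -16)
C = 0 (C = 48*0 = 0)
(G(22) - 93)*(-396 + C) = (-16 - 93)*(-396 + 0) = -109*(-396) = 43164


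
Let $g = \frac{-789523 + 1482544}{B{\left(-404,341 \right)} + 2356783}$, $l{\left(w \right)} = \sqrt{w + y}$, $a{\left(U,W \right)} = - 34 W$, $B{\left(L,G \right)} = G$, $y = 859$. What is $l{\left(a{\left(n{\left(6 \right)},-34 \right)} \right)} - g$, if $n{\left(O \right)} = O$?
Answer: $- \frac{33001}{112244} + \sqrt{2015} \approx 44.595$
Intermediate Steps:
$l{\left(w \right)} = \sqrt{859 + w}$ ($l{\left(w \right)} = \sqrt{w + 859} = \sqrt{859 + w}$)
$g = \frac{33001}{112244}$ ($g = \frac{-789523 + 1482544}{341 + 2356783} = \frac{693021}{2357124} = 693021 \cdot \frac{1}{2357124} = \frac{33001}{112244} \approx 0.29401$)
$l{\left(a{\left(n{\left(6 \right)},-34 \right)} \right)} - g = \sqrt{859 - -1156} - \frac{33001}{112244} = \sqrt{859 + 1156} - \frac{33001}{112244} = \sqrt{2015} - \frac{33001}{112244} = - \frac{33001}{112244} + \sqrt{2015}$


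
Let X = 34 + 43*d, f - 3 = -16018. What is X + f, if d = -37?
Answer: -17572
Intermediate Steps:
f = -16015 (f = 3 - 16018 = -16015)
X = -1557 (X = 34 + 43*(-37) = 34 - 1591 = -1557)
X + f = -1557 - 16015 = -17572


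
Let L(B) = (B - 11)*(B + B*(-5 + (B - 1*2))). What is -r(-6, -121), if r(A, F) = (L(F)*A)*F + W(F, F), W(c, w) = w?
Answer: 1472650465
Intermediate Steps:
L(B) = (-11 + B)*(B + B*(-7 + B)) (L(B) = (-11 + B)*(B + B*(-5 + (B - 2))) = (-11 + B)*(B + B*(-5 + (-2 + B))) = (-11 + B)*(B + B*(-7 + B)))
r(A, F) = F + A*F²*(66 + F² - 17*F) (r(A, F) = ((F*(66 + F² - 17*F))*A)*F + F = (A*F*(66 + F² - 17*F))*F + F = A*F²*(66 + F² - 17*F) + F = F + A*F²*(66 + F² - 17*F))
-r(-6, -121) = -(-121)*(1 - 6*(-121)*(66 + (-121)² - 17*(-121))) = -(-121)*(1 - 6*(-121)*(66 + 14641 + 2057)) = -(-121)*(1 - 6*(-121)*16764) = -(-121)*(1 + 12170664) = -(-121)*12170665 = -1*(-1472650465) = 1472650465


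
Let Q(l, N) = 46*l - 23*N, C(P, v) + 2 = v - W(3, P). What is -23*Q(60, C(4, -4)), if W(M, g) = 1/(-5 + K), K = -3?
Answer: -532703/8 ≈ -66588.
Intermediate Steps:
W(M, g) = -⅛ (W(M, g) = 1/(-5 - 3) = 1/(-8) = -⅛)
C(P, v) = -15/8 + v (C(P, v) = -2 + (v - 1*(-⅛)) = -2 + (v + ⅛) = -2 + (⅛ + v) = -15/8 + v)
Q(l, N) = -23*N + 46*l
-23*Q(60, C(4, -4)) = -23*(-23*(-15/8 - 4) + 46*60) = -23*(-23*(-47/8) + 2760) = -23*(1081/8 + 2760) = -23*23161/8 = -532703/8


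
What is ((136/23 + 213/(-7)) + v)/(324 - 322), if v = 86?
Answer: 9899/322 ≈ 30.742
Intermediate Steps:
((136/23 + 213/(-7)) + v)/(324 - 322) = ((136/23 + 213/(-7)) + 86)/(324 - 322) = ((136*(1/23) + 213*(-⅐)) + 86)/2 = ((136/23 - 213/7) + 86)*(½) = (-3947/161 + 86)*(½) = (9899/161)*(½) = 9899/322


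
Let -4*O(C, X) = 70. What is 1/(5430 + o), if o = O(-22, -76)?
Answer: 2/10825 ≈ 0.00018476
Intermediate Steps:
O(C, X) = -35/2 (O(C, X) = -¼*70 = -35/2)
o = -35/2 ≈ -17.500
1/(5430 + o) = 1/(5430 - 35/2) = 1/(10825/2) = 2/10825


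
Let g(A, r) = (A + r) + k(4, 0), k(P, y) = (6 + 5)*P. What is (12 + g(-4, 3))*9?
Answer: 495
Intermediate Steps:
k(P, y) = 11*P
g(A, r) = 44 + A + r (g(A, r) = (A + r) + 11*4 = (A + r) + 44 = 44 + A + r)
(12 + g(-4, 3))*9 = (12 + (44 - 4 + 3))*9 = (12 + 43)*9 = 55*9 = 495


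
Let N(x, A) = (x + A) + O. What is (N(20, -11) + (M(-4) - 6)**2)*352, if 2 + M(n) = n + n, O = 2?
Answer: 93984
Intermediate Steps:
M(n) = -2 + 2*n (M(n) = -2 + (n + n) = -2 + 2*n)
N(x, A) = 2 + A + x (N(x, A) = (x + A) + 2 = (A + x) + 2 = 2 + A + x)
(N(20, -11) + (M(-4) - 6)**2)*352 = ((2 - 11 + 20) + ((-2 + 2*(-4)) - 6)**2)*352 = (11 + ((-2 - 8) - 6)**2)*352 = (11 + (-10 - 6)**2)*352 = (11 + (-16)**2)*352 = (11 + 256)*352 = 267*352 = 93984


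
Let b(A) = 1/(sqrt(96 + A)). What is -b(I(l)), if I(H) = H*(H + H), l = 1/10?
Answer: -5*sqrt(9602)/4801 ≈ -0.10205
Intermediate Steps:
l = 1/10 ≈ 0.10000
I(H) = 2*H**2 (I(H) = H*(2*H) = 2*H**2)
b(A) = 1/sqrt(96 + A)
-b(I(l)) = -1/sqrt(96 + 2*(1/10)**2) = -1/sqrt(96 + 2*(1/100)) = -1/sqrt(96 + 1/50) = -1/sqrt(4801/50) = -5*sqrt(9602)/4801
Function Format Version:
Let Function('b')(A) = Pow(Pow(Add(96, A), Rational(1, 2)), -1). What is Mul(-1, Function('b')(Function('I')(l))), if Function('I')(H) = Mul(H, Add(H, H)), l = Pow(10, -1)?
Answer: Mul(Rational(-5, 4801), Pow(9602, Rational(1, 2))) ≈ -0.10205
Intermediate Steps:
l = Rational(1, 10) ≈ 0.10000
Function('I')(H) = Mul(2, Pow(H, 2)) (Function('I')(H) = Mul(H, Mul(2, H)) = Mul(2, Pow(H, 2)))
Function('b')(A) = Pow(Add(96, A), Rational(-1, 2))
Mul(-1, Function('b')(Function('I')(l))) = Mul(-1, Pow(Add(96, Mul(2, Pow(Rational(1, 10), 2))), Rational(-1, 2))) = Mul(-1, Pow(Add(96, Mul(2, Rational(1, 100))), Rational(-1, 2))) = Mul(-1, Pow(Add(96, Rational(1, 50)), Rational(-1, 2))) = Mul(-1, Pow(Rational(4801, 50), Rational(-1, 2))) = Mul(-1, Mul(Rational(5, 4801), Pow(9602, Rational(1, 2)))) = Mul(Rational(-5, 4801), Pow(9602, Rational(1, 2)))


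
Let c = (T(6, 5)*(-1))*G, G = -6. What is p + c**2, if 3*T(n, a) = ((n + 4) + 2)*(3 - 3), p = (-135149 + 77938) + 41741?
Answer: -15470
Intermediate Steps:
p = -15470 (p = -57211 + 41741 = -15470)
T(n, a) = 0 (T(n, a) = (((n + 4) + 2)*(3 - 3))/3 = (((4 + n) + 2)*0)/3 = ((6 + n)*0)/3 = (1/3)*0 = 0)
c = 0 (c = (0*(-1))*(-6) = 0*(-6) = 0)
p + c**2 = -15470 + 0**2 = -15470 + 0 = -15470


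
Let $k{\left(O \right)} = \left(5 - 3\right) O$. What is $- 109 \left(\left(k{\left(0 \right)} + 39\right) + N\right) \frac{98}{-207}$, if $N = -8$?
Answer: $\frac{331142}{207} \approx 1599.7$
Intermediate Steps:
$k{\left(O \right)} = 2 O$
$- 109 \left(\left(k{\left(0 \right)} + 39\right) + N\right) \frac{98}{-207} = - 109 \left(\left(2 \cdot 0 + 39\right) - 8\right) \frac{98}{-207} = - 109 \left(\left(0 + 39\right) - 8\right) 98 \left(- \frac{1}{207}\right) = - 109 \left(39 - 8\right) \left(- \frac{98}{207}\right) = \left(-109\right) 31 \left(- \frac{98}{207}\right) = \left(-3379\right) \left(- \frac{98}{207}\right) = \frac{331142}{207}$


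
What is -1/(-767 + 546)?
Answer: 1/221 ≈ 0.0045249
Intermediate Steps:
-1/(-767 + 546) = -1/(-221) = -1*(-1/221) = 1/221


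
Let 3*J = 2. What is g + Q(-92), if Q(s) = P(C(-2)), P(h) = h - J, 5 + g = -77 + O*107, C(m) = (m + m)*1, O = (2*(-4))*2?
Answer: -5396/3 ≈ -1798.7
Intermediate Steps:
J = ⅔ (J = (⅓)*2 = ⅔ ≈ 0.66667)
O = -16 (O = -8*2 = -16)
C(m) = 2*m (C(m) = (2*m)*1 = 2*m)
g = -1794 (g = -5 + (-77 - 16*107) = -5 + (-77 - 1712) = -5 - 1789 = -1794)
P(h) = -⅔ + h (P(h) = h - 1*⅔ = h - ⅔ = -⅔ + h)
Q(s) = -14/3 (Q(s) = -⅔ + 2*(-2) = -⅔ - 4 = -14/3)
g + Q(-92) = -1794 - 14/3 = -5396/3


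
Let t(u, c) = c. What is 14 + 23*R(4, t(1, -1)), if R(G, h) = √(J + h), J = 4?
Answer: 14 + 23*√3 ≈ 53.837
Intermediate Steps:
R(G, h) = √(4 + h)
14 + 23*R(4, t(1, -1)) = 14 + 23*√(4 - 1) = 14 + 23*√3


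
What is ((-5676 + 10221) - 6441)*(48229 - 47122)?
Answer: -2098872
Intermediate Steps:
((-5676 + 10221) - 6441)*(48229 - 47122) = (4545 - 6441)*1107 = -1896*1107 = -2098872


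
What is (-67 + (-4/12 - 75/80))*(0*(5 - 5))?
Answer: 0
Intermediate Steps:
(-67 + (-4/12 - 75/80))*(0*(5 - 5)) = (-67 + (-4*1/12 - 75*1/80))*(0*0) = (-67 + (-⅓ - 15/16))*0 = (-67 - 61/48)*0 = -3277/48*0 = 0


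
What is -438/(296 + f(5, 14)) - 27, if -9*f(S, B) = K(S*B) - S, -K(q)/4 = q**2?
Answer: -201735/7423 ≈ -27.177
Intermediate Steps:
K(q) = -4*q**2
f(S, B) = S/9 + 4*B**2*S**2/9 (f(S, B) = -(-4*B**2*S**2 - S)/9 = -(-S - 4*B**2*S**2)/9 = S/9 + 4*B**2*S**2/9)
-438/(296 + f(5, 14)) - 27 = -438/(296 + (1/9)*5*(1 + 4*5*14**2)) - 27 = -438/(296 + (1/9)*5*(1 + 4*5*196)) - 27 = -438/(296 + (1/9)*5*(1 + 3920)) - 27 = -438/(296 + (1/9)*5*3921) - 27 = -438/(296 + 6535/3) - 27 = -438/7423/3 - 27 = -438*3/7423 - 27 = -1314/7423 - 27 = -201735/7423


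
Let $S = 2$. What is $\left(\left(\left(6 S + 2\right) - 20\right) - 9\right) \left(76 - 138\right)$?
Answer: $930$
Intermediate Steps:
$\left(\left(\left(6 S + 2\right) - 20\right) - 9\right) \left(76 - 138\right) = \left(\left(\left(6 \cdot 2 + 2\right) - 20\right) - 9\right) \left(76 - 138\right) = \left(\left(\left(12 + 2\right) - 20\right) - 9\right) \left(-62\right) = \left(\left(14 - 20\right) - 9\right) \left(-62\right) = \left(-6 - 9\right) \left(-62\right) = \left(-15\right) \left(-62\right) = 930$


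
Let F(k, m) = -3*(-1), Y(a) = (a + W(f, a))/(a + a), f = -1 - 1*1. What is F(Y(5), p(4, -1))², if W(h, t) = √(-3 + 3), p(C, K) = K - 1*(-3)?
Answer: 9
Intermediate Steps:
p(C, K) = 3 + K (p(C, K) = K + 3 = 3 + K)
f = -2 (f = -1 - 1 = -2)
W(h, t) = 0 (W(h, t) = √0 = 0)
Y(a) = ½ (Y(a) = (a + 0)/(a + a) = a/((2*a)) = a*(1/(2*a)) = ½)
F(k, m) = 3
F(Y(5), p(4, -1))² = 3² = 9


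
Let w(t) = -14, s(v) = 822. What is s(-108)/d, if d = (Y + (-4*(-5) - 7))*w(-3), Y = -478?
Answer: 137/1085 ≈ 0.12627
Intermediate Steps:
d = 6510 (d = (-478 + (-4*(-5) - 7))*(-14) = (-478 + (20 - 7))*(-14) = (-478 + 13)*(-14) = -465*(-14) = 6510)
s(-108)/d = 822/6510 = 822*(1/6510) = 137/1085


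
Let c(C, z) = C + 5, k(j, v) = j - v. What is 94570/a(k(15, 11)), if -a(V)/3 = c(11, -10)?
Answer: -47285/24 ≈ -1970.2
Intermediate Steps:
c(C, z) = 5 + C
a(V) = -48 (a(V) = -3*(5 + 11) = -3*16 = -48)
94570/a(k(15, 11)) = 94570/(-48) = 94570*(-1/48) = -47285/24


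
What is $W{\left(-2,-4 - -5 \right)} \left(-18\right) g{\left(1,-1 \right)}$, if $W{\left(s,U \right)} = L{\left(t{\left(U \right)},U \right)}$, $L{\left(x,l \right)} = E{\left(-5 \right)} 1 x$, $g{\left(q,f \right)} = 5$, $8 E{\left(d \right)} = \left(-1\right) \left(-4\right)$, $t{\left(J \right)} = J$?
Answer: $-45$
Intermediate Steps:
$E{\left(d \right)} = \frac{1}{2}$ ($E{\left(d \right)} = \frac{\left(-1\right) \left(-4\right)}{8} = \frac{1}{8} \cdot 4 = \frac{1}{2}$)
$L{\left(x,l \right)} = \frac{x}{2}$ ($L{\left(x,l \right)} = \frac{1}{2} \cdot 1 x = \frac{x}{2}$)
$W{\left(s,U \right)} = \frac{U}{2}$
$W{\left(-2,-4 - -5 \right)} \left(-18\right) g{\left(1,-1 \right)} = \frac{-4 - -5}{2} \left(-18\right) 5 = \frac{-4 + 5}{2} \left(-18\right) 5 = \frac{1}{2} \cdot 1 \left(-18\right) 5 = \frac{1}{2} \left(-18\right) 5 = \left(-9\right) 5 = -45$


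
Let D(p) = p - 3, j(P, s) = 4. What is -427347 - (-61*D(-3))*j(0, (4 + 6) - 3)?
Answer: -428811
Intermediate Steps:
D(p) = -3 + p
-427347 - (-61*D(-3))*j(0, (4 + 6) - 3) = -427347 - (-61*(-3 - 3))*4 = -427347 - (-61*(-6))*4 = -427347 - 366*4 = -427347 - 1*1464 = -427347 - 1464 = -428811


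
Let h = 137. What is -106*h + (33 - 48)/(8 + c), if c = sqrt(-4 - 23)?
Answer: (-43566*sqrt(3) + 116191*I)/(-8*I + 3*sqrt(3)) ≈ -14523.0 + 0.85651*I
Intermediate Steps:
c = 3*I*sqrt(3) (c = sqrt(-27) = 3*I*sqrt(3) ≈ 5.1962*I)
-106*h + (33 - 48)/(8 + c) = -106*137 + (33 - 48)/(8 + 3*I*sqrt(3)) = -14522 - 15/(8 + 3*I*sqrt(3))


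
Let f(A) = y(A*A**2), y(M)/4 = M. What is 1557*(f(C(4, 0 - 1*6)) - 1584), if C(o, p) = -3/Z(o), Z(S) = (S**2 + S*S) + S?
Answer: -118381997/48 ≈ -2.4663e+6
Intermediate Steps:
y(M) = 4*M
Z(S) = S + 2*S**2 (Z(S) = (S**2 + S**2) + S = 2*S**2 + S = S + 2*S**2)
C(o, p) = -3/(o*(1 + 2*o)) (C(o, p) = -3*1/(o*(1 + 2*o)) = -3/(o*(1 + 2*o)))
f(A) = 4*A**3 (f(A) = 4*(A*A**2) = 4*A**3)
1557*(f(C(4, 0 - 1*6)) - 1584) = 1557*(4*(-3/(4*(1 + 2*4)))**3 - 1584) = 1557*(4*(-3*1/4/(1 + 8))**3 - 1584) = 1557*(4*(-3*1/4/9)**3 - 1584) = 1557*(4*(-3*1/4*1/9)**3 - 1584) = 1557*(4*(-1/12)**3 - 1584) = 1557*(4*(-1/1728) - 1584) = 1557*(-1/432 - 1584) = 1557*(-684289/432) = -118381997/48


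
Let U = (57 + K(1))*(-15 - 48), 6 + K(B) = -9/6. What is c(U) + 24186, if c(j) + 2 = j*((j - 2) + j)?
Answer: 38961011/2 ≈ 1.9481e+7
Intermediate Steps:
K(B) = -15/2 (K(B) = -6 - 9/6 = -6 - 9*⅙ = -6 - 3/2 = -15/2)
U = -6237/2 (U = (57 - 15/2)*(-15 - 48) = (99/2)*(-63) = -6237/2 ≈ -3118.5)
c(j) = -2 + j*(-2 + 2*j) (c(j) = -2 + j*((j - 2) + j) = -2 + j*((-2 + j) + j) = -2 + j*(-2 + 2*j))
c(U) + 24186 = (-2 - 2*(-6237/2) + 2*(-6237/2)²) + 24186 = (-2 + 6237 + 2*(38900169/4)) + 24186 = (-2 + 6237 + 38900169/2) + 24186 = 38912639/2 + 24186 = 38961011/2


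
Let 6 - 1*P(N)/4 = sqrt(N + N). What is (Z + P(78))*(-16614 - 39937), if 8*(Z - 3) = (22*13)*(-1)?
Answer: 1979285/4 + 452408*sqrt(39) ≈ 3.3201e+6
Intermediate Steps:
P(N) = 24 - 4*sqrt(2)*sqrt(N) (P(N) = 24 - 4*sqrt(N + N) = 24 - 4*sqrt(2)*sqrt(N))
Z = -131/4 (Z = 3 + ((22*13)*(-1))/8 = 3 + (286*(-1))/8 = 3 + (1/8)*(-286) = 3 - 143/4 = -131/4 ≈ -32.750)
(Z + P(78))*(-16614 - 39937) = (-131/4 + (24 - 4*sqrt(2)*sqrt(78)))*(-16614 - 39937) = (-131/4 + (24 - 8*sqrt(39)))*(-56551) = (-35/4 - 8*sqrt(39))*(-56551) = 1979285/4 + 452408*sqrt(39)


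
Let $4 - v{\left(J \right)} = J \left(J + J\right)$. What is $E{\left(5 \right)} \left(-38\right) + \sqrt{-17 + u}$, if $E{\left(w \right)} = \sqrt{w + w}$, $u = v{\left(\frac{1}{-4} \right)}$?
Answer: $- 38 \sqrt{10} + \frac{i \sqrt{210}}{4} \approx -120.17 + 3.6228 i$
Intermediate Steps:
$v{\left(J \right)} = 4 - 2 J^{2}$ ($v{\left(J \right)} = 4 - J \left(J + J\right) = 4 - J 2 J = 4 - 2 J^{2}$)
$u = \frac{31}{8}$ ($u = 4 - 2 \left(\frac{1}{-4}\right)^{2} = 4 - 2 \left(- \frac{1}{4}\right)^{2} = 4 - \frac{1}{8} = \frac{31}{8} \approx 3.875$)
$E{\left(w \right)} = \sqrt{2} \sqrt{w}$ ($E{\left(w \right)} = \sqrt{2 w} = \sqrt{2} \sqrt{w}$)
$E{\left(5 \right)} \left(-38\right) + \sqrt{-17 + u} = \sqrt{2} \sqrt{5} \left(-38\right) + \sqrt{-17 + \frac{31}{8}} = \sqrt{10} \left(-38\right) + \sqrt{- \frac{105}{8}} = - 38 \sqrt{10} + \frac{i \sqrt{210}}{4}$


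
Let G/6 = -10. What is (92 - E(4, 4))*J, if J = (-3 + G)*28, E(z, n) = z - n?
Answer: -162288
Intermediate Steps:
G = -60 (G = 6*(-10) = -60)
J = -1764 (J = (-3 - 60)*28 = -63*28 = -1764)
(92 - E(4, 4))*J = (92 - (4 - 1*4))*(-1764) = (92 - (4 - 4))*(-1764) = (92 - 1*0)*(-1764) = (92 + 0)*(-1764) = 92*(-1764) = -162288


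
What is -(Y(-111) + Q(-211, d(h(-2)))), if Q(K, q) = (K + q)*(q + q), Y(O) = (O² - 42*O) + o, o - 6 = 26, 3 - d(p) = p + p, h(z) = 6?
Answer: -20975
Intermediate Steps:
d(p) = 3 - 2*p (d(p) = 3 - (p + p) = 3 - 2*p)
o = 32 (o = 6 + 26 = 32)
Y(O) = 32 + O² - 42*O (Y(O) = (O² - 42*O) + 32 = 32 + O² - 42*O)
Q(K, q) = 2*q*(K + q) (Q(K, q) = (K + q)*(2*q) = 2*q*(K + q))
-(Y(-111) + Q(-211, d(h(-2)))) = -((32 + (-111)² - 42*(-111)) + 2*(3 - 2*6)*(-211 + (3 - 2*6))) = -((32 + 12321 + 4662) + 2*(3 - 12)*(-211 + (3 - 12))) = -(17015 + 2*(-9)*(-211 - 9)) = -(17015 + 2*(-9)*(-220)) = -(17015 + 3960) = -1*20975 = -20975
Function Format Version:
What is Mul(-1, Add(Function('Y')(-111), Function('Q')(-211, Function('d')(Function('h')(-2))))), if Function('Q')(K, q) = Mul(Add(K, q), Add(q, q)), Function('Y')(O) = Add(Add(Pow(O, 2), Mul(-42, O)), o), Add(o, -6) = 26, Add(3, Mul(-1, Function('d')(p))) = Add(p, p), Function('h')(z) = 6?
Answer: -20975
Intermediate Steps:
Function('d')(p) = Add(3, Mul(-2, p)) (Function('d')(p) = Add(3, Mul(-1, Add(p, p))) = Add(3, Mul(-1, Mul(2, p))) = Add(3, Mul(-2, p)))
o = 32 (o = Add(6, 26) = 32)
Function('Y')(O) = Add(32, Pow(O, 2), Mul(-42, O)) (Function('Y')(O) = Add(Add(Pow(O, 2), Mul(-42, O)), 32) = Add(32, Pow(O, 2), Mul(-42, O)))
Function('Q')(K, q) = Mul(2, q, Add(K, q)) (Function('Q')(K, q) = Mul(Add(K, q), Mul(2, q)) = Mul(2, q, Add(K, q)))
Mul(-1, Add(Function('Y')(-111), Function('Q')(-211, Function('d')(Function('h')(-2))))) = Mul(-1, Add(Add(32, Pow(-111, 2), Mul(-42, -111)), Mul(2, Add(3, Mul(-2, 6)), Add(-211, Add(3, Mul(-2, 6)))))) = Mul(-1, Add(Add(32, 12321, 4662), Mul(2, Add(3, -12), Add(-211, Add(3, -12))))) = Mul(-1, Add(17015, Mul(2, -9, Add(-211, -9)))) = Mul(-1, Add(17015, Mul(2, -9, -220))) = Mul(-1, Add(17015, 3960)) = Mul(-1, 20975) = -20975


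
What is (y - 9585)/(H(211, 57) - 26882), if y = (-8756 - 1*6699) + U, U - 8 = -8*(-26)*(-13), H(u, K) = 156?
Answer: 13868/13363 ≈ 1.0378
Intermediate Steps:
U = -2696 (U = 8 - 8*(-26)*(-13) = 8 + 208*(-13) = 8 - 2704 = -2696)
y = -18151 (y = (-8756 - 1*6699) - 2696 = (-8756 - 6699) - 2696 = -15455 - 2696 = -18151)
(y - 9585)/(H(211, 57) - 26882) = (-18151 - 9585)/(156 - 26882) = -27736/(-26726) = -27736*(-1/26726) = 13868/13363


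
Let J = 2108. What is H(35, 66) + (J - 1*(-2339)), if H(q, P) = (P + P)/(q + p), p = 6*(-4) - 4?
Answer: 31261/7 ≈ 4465.9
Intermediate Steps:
p = -28 (p = -24 - 4 = -28)
H(q, P) = 2*P/(-28 + q) (H(q, P) = (P + P)/(q - 28) = (2*P)/(-28 + q) = 2*P/(-28 + q))
H(35, 66) + (J - 1*(-2339)) = 2*66/(-28 + 35) + (2108 - 1*(-2339)) = 2*66/7 + (2108 + 2339) = 2*66*(1/7) + 4447 = 132/7 + 4447 = 31261/7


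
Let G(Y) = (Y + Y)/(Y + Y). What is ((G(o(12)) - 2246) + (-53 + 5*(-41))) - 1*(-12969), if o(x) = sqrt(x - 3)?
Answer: 10466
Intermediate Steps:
o(x) = sqrt(-3 + x)
G(Y) = 1 (G(Y) = (2*Y)/((2*Y)) = (2*Y)*(1/(2*Y)) = 1)
((G(o(12)) - 2246) + (-53 + 5*(-41))) - 1*(-12969) = ((1 - 2246) + (-53 + 5*(-41))) - 1*(-12969) = (-2245 + (-53 - 205)) + 12969 = (-2245 - 258) + 12969 = -2503 + 12969 = 10466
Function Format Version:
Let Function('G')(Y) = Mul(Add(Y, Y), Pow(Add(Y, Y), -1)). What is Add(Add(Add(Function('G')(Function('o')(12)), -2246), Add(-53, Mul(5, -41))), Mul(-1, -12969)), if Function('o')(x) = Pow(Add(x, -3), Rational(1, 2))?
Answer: 10466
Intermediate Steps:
Function('o')(x) = Pow(Add(-3, x), Rational(1, 2))
Function('G')(Y) = 1 (Function('G')(Y) = Mul(Mul(2, Y), Pow(Mul(2, Y), -1)) = Mul(Mul(2, Y), Mul(Rational(1, 2), Pow(Y, -1))) = 1)
Add(Add(Add(Function('G')(Function('o')(12)), -2246), Add(-53, Mul(5, -41))), Mul(-1, -12969)) = Add(Add(Add(1, -2246), Add(-53, Mul(5, -41))), Mul(-1, -12969)) = Add(Add(-2245, Add(-53, -205)), 12969) = Add(Add(-2245, -258), 12969) = Add(-2503, 12969) = 10466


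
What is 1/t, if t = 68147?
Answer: 1/68147 ≈ 1.4674e-5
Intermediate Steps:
1/t = 1/68147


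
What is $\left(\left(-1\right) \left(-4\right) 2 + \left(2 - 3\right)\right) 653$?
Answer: $4571$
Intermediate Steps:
$\left(\left(-1\right) \left(-4\right) 2 + \left(2 - 3\right)\right) 653 = \left(4 \cdot 2 + \left(2 - 3\right)\right) 653 = \left(8 - 1\right) 653 = 7 \cdot 653 = 4571$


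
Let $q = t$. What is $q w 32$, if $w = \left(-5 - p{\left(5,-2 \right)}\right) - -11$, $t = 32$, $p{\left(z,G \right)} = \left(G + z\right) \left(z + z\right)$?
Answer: $-24576$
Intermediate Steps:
$p{\left(z,G \right)} = 2 z \left(G + z\right)$ ($p{\left(z,G \right)} = \left(G + z\right) 2 z = 2 z \left(G + z\right)$)
$w = -24$ ($w = \left(-5 - 2 \cdot 5 \left(-2 + 5\right)\right) - -11 = \left(-5 - 2 \cdot 5 \cdot 3\right) + 11 = \left(-5 - 30\right) + 11 = -35 + 11 = -24$)
$q = 32$
$q w 32 = 32 \left(-24\right) 32 = \left(-768\right) 32 = -24576$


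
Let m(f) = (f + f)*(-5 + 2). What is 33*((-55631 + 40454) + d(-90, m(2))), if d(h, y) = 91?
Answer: -497838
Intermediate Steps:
m(f) = -6*f (m(f) = (2*f)*(-3) = -6*f)
33*((-55631 + 40454) + d(-90, m(2))) = 33*((-55631 + 40454) + 91) = 33*(-15177 + 91) = 33*(-15086) = -497838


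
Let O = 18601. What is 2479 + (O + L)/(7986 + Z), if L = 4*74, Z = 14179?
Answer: 54965932/22165 ≈ 2479.9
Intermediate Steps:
L = 296
2479 + (O + L)/(7986 + Z) = 2479 + (18601 + 296)/(7986 + 14179) = 2479 + 18897/22165 = 54965932/22165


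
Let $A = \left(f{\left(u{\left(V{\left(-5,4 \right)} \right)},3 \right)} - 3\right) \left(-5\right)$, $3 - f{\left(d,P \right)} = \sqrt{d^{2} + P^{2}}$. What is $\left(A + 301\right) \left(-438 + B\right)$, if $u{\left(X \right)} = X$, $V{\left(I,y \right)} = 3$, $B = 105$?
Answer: $-100233 - 4995 \sqrt{2} \approx -1.073 \cdot 10^{5}$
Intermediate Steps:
$f{\left(d,P \right)} = 3 - \sqrt{P^{2} + d^{2}}$ ($f{\left(d,P \right)} = 3 - \sqrt{d^{2} + P^{2}} = 3 - \sqrt{P^{2} + d^{2}}$)
$A = 15 \sqrt{2}$ ($A = \left(\left(3 - \sqrt{3^{2} + 3^{2}}\right) - 3\right) \left(-5\right) = \left(\left(3 - \sqrt{9 + 9}\right) - 3\right) \left(-5\right) = \left(\left(3 - \sqrt{18}\right) - 3\right) \left(-5\right) = \left(\left(3 - 3 \sqrt{2}\right) - 3\right) \left(-5\right) = - 3 \sqrt{2} \left(-5\right) = 15 \sqrt{2} \approx 21.213$)
$\left(A + 301\right) \left(-438 + B\right) = \left(15 \sqrt{2} + 301\right) \left(-438 + 105\right) = \left(301 + 15 \sqrt{2}\right) \left(-333\right) = -100233 - 4995 \sqrt{2}$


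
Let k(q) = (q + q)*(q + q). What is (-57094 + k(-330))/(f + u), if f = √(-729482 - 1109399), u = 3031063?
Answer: 573637765939/4593672374425 - 189253*I*√1838881/4593672374425 ≈ 0.12488 - 5.5868e-5*I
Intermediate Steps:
f = I*√1838881 (f = √(-1838881) = I*√1838881 ≈ 1356.1*I)
k(q) = 4*q² (k(q) = (2*q)*(2*q) = 4*q²)
(-57094 + k(-330))/(f + u) = (-57094 + 4*(-330)²)/(I*√1838881 + 3031063) = (-57094 + 4*108900)/(3031063 + I*√1838881) = (-57094 + 435600)/(3031063 + I*√1838881) = 378506/(3031063 + I*√1838881)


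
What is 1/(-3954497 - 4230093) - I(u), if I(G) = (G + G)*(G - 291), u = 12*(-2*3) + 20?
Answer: -291960694481/8184590 ≈ -35672.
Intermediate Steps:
u = -52 (u = 12*(-6) + 20 = -72 + 20 = -52)
I(G) = 2*G*(-291 + G) (I(G) = (2*G)*(-291 + G) = 2*G*(-291 + G))
1/(-3954497 - 4230093) - I(u) = 1/(-3954497 - 4230093) - 2*(-52)*(-291 - 52) = 1/(-8184590) - 2*(-52)*(-343) = -1/8184590 - 1*35672 = -1/8184590 - 35672 = -291960694481/8184590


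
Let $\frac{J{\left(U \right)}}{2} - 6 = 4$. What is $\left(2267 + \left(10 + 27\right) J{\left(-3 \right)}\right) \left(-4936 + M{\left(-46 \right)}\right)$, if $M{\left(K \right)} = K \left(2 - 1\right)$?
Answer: $-14980874$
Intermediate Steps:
$J{\left(U \right)} = 20$ ($J{\left(U \right)} = 12 + 2 \cdot 4 = 12 + 8 = 20$)
$M{\left(K \right)} = K$ ($M{\left(K \right)} = K 1 = K$)
$\left(2267 + \left(10 + 27\right) J{\left(-3 \right)}\right) \left(-4936 + M{\left(-46 \right)}\right) = \left(2267 + \left(10 + 27\right) 20\right) \left(-4936 - 46\right) = \left(2267 + 37 \cdot 20\right) \left(-4982\right) = \left(2267 + 740\right) \left(-4982\right) = 3007 \left(-4982\right) = -14980874$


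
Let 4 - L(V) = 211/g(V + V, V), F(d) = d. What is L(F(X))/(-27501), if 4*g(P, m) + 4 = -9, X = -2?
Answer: -896/357513 ≈ -0.0025062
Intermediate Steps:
g(P, m) = -13/4 (g(P, m) = -1 + (¼)*(-9) = -1 - 9/4 = -13/4)
L(V) = 896/13 (L(V) = 4 - 211/(-13/4) = 4 - 211*(-4)/13 = 4 - 1*(-844/13) = 4 + 844/13 = 896/13)
L(F(X))/(-27501) = (896/13)/(-27501) = (896/13)*(-1/27501) = -896/357513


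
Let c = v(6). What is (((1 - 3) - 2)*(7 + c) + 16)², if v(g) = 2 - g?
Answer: 16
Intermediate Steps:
c = -4 (c = 2 - 1*6 = 2 - 6 = -4)
(((1 - 3) - 2)*(7 + c) + 16)² = (((1 - 3) - 2)*(7 - 4) + 16)² = ((-2 - 2)*3 + 16)² = (-4*3 + 16)² = (-12 + 16)² = 4² = 16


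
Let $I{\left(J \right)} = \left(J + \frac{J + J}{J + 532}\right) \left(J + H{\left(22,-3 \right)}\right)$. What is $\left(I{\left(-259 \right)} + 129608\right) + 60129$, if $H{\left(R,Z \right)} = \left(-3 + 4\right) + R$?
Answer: $\frac{9801043}{39} \approx 2.5131 \cdot 10^{5}$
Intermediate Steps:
$H{\left(R,Z \right)} = 1 + R$
$I{\left(J \right)} = \left(23 + J\right) \left(J + \frac{2 J}{532 + J}\right)$ ($I{\left(J \right)} = \left(J + \frac{J + J}{J + 532}\right) \left(J + \left(1 + 22\right)\right) = \left(J + \frac{2 J}{532 + J}\right) \left(J + 23\right) = \left(J + \frac{2 J}{532 + J}\right) \left(23 + J\right) = \left(23 + J\right) \left(J + \frac{2 J}{532 + J}\right)$)
$\left(I{\left(-259 \right)} + 129608\right) + 60129 = \left(- \frac{259 \left(12282 + \left(-259\right)^{2} + 557 \left(-259\right)\right)}{532 - 259} + 129608\right) + 60129 = \left(- \frac{259 \left(12282 + 67081 - 144263\right)}{273} + 129608\right) + 60129 = \left(\left(-259\right) \frac{1}{273} \left(-64900\right) + 129608\right) + 60129 = \left(\frac{2401300}{39} + 129608\right) + 60129 = \frac{7456012}{39} + 60129 = \frac{9801043}{39}$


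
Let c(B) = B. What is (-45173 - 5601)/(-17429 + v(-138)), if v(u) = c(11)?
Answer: 25387/8709 ≈ 2.9150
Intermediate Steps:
v(u) = 11
(-45173 - 5601)/(-17429 + v(-138)) = (-45173 - 5601)/(-17429 + 11) = -50774/(-17418) = -50774*(-1/17418) = 25387/8709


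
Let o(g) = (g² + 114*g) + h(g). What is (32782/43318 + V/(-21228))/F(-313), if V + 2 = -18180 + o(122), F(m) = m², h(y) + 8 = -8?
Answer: 59246351/22521958800594 ≈ 2.6306e-6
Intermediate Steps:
h(y) = -16 (h(y) = -8 - 8 = -16)
o(g) = -16 + g² + 114*g (o(g) = (g² + 114*g) - 16 = -16 + g² + 114*g)
V = 10594 (V = -2 + (-18180 + (-16 + 122² + 114*122)) = -2 + (-18180 + (-16 + 14884 + 13908)) = -2 + (-18180 + 28776) = -2 + 10596 = 10594)
(32782/43318 + V/(-21228))/F(-313) = (32782/43318 + 10594/(-21228))/((-313)²) = (32782*(1/43318) + 10594*(-1/21228))/97969 = (16391/21659 - 5297/10614)*(1/97969) = (59246351/229888626)*(1/97969) = 59246351/22521958800594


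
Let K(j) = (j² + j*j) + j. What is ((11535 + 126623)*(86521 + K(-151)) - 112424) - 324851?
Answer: 18232550301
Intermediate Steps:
K(j) = j + 2*j² (K(j) = (j² + j²) + j = 2*j² + j = j + 2*j²)
((11535 + 126623)*(86521 + K(-151)) - 112424) - 324851 = ((11535 + 126623)*(86521 - 151*(1 + 2*(-151))) - 112424) - 324851 = (138158*(86521 - 151*(1 - 302)) - 112424) - 324851 = (138158*(86521 - 151*(-301)) - 112424) - 324851 = (138158*(86521 + 45451) - 112424) - 324851 = (138158*131972 - 112424) - 324851 = (18232987576 - 112424) - 324851 = 18232875152 - 324851 = 18232550301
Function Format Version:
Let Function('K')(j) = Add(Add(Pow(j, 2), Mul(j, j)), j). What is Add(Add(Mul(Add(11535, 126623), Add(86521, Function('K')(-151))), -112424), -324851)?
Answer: 18232550301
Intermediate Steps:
Function('K')(j) = Add(j, Mul(2, Pow(j, 2))) (Function('K')(j) = Add(Add(Pow(j, 2), Pow(j, 2)), j) = Add(Mul(2, Pow(j, 2)), j) = Add(j, Mul(2, Pow(j, 2))))
Add(Add(Mul(Add(11535, 126623), Add(86521, Function('K')(-151))), -112424), -324851) = Add(Add(Mul(Add(11535, 126623), Add(86521, Mul(-151, Add(1, Mul(2, -151))))), -112424), -324851) = Add(Add(Mul(138158, Add(86521, Mul(-151, Add(1, -302)))), -112424), -324851) = Add(Add(Mul(138158, Add(86521, Mul(-151, -301))), -112424), -324851) = Add(Add(Mul(138158, Add(86521, 45451)), -112424), -324851) = Add(Add(Mul(138158, 131972), -112424), -324851) = Add(Add(18232987576, -112424), -324851) = Add(18232875152, -324851) = 18232550301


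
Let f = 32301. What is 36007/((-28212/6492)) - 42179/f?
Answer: -629315762716/75939651 ≈ -8287.0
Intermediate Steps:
36007/((-28212/6492)) - 42179/f = 36007/((-28212/6492)) - 42179/32301 = 36007/((-28212*1/6492)) - 42179*1/32301 = 36007/(-2351/541) - 42179/32301 = 36007*(-541/2351) - 42179/32301 = -19479787/2351 - 42179/32301 = -629315762716/75939651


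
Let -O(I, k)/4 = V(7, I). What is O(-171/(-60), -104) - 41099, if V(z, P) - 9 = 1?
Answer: -41139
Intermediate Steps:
V(z, P) = 10 (V(z, P) = 9 + 1 = 10)
O(I, k) = -40 (O(I, k) = -4*10 = -40)
O(-171/(-60), -104) - 41099 = -40 - 41099 = -41139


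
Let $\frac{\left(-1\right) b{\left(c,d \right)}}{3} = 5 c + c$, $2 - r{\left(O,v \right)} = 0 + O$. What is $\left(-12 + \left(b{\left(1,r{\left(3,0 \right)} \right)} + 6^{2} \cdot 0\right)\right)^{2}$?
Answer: $900$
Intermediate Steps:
$r{\left(O,v \right)} = 2 - O$ ($r{\left(O,v \right)} = 2 - \left(0 + O\right) = 2 - O$)
$b{\left(c,d \right)} = - 18 c$ ($b{\left(c,d \right)} = - 3 \left(5 c + c\right) = - 3 \cdot 6 c = - 18 c$)
$\left(-12 + \left(b{\left(1,r{\left(3,0 \right)} \right)} + 6^{2} \cdot 0\right)\right)^{2} = \left(-12 - \left(18 - 6^{2} \cdot 0\right)\right)^{2} = \left(-12 + \left(-18 + 36 \cdot 0\right)\right)^{2} = \left(-12 + \left(-18 + 0\right)\right)^{2} = \left(-12 - 18\right)^{2} = \left(-30\right)^{2} = 900$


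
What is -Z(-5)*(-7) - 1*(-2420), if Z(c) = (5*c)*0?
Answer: 2420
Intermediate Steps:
Z(c) = 0
-Z(-5)*(-7) - 1*(-2420) = -1*0*(-7) - 1*(-2420) = 0*(-7) + 2420 = 0 + 2420 = 2420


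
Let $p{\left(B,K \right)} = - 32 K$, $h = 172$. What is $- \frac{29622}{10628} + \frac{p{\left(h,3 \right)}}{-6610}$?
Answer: $- \frac{48695283}{17562770} \approx -2.7726$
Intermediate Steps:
$- \frac{29622}{10628} + \frac{p{\left(h,3 \right)}}{-6610} = - \frac{29622}{10628} + \frac{\left(-32\right) 3}{-6610} = \left(-29622\right) \frac{1}{10628} - - \frac{48}{3305} = - \frac{14811}{5314} + \frac{48}{3305} = - \frac{48695283}{17562770}$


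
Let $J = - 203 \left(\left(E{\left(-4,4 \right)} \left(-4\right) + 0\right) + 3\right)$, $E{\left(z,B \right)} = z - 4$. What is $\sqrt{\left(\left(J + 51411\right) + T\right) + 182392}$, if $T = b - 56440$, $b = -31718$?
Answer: $2 \sqrt{34635} \approx 372.21$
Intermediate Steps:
$E{\left(z,B \right)} = -4 + z$
$T = -88158$ ($T = -31718 - 56440 = -88158$)
$J = -7105$ ($J = - 203 \left(\left(\left(-4 - 4\right) \left(-4\right) + 0\right) + 3\right) = - 203 \left(\left(\left(-8\right) \left(-4\right) + 0\right) + 3\right) = - 203 \left(\left(32 + 0\right) + 3\right) = - 203 \left(32 + 3\right) = \left(-203\right) 35 = -7105$)
$\sqrt{\left(\left(J + 51411\right) + T\right) + 182392} = \sqrt{\left(\left(-7105 + 51411\right) - 88158\right) + 182392} = \sqrt{\left(44306 - 88158\right) + 182392} = \sqrt{-43852 + 182392} = \sqrt{138540} = 2 \sqrt{34635}$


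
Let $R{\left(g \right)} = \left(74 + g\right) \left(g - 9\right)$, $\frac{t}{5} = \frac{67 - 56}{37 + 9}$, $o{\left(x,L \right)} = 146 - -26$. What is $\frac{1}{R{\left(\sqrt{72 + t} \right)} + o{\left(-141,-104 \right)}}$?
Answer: $\frac{68494}{21514077} + \frac{230 \sqrt{154882}}{21514077} \approx 0.007391$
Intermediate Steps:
$o{\left(x,L \right)} = 172$ ($o{\left(x,L \right)} = 146 + 26 = 172$)
$t = \frac{55}{46}$ ($t = 5 \frac{67 - 56}{37 + 9} = 5 \cdot \frac{11}{46} = \frac{55}{46} \approx 1.1957$)
$R{\left(g \right)} = \left(-9 + g\right) \left(74 + g\right)$ ($R{\left(g \right)} = \left(74 + g\right) \left(-9 + g\right) = \left(-9 + g\right) \left(74 + g\right)$)
$\frac{1}{R{\left(\sqrt{72 + t} \right)} + o{\left(-141,-104 \right)}} = \frac{1}{\left(-666 + \left(\sqrt{72 + \frac{55}{46}}\right)^{2} + 65 \sqrt{72 + \frac{55}{46}}\right) + 172} = \frac{1}{\left(-666 + \left(\sqrt{\frac{3367}{46}}\right)^{2} + 65 \sqrt{\frac{3367}{46}}\right) + 172} = \frac{1}{\left(-666 + \left(\frac{\sqrt{154882}}{46}\right)^{2} + 65 \frac{\sqrt{154882}}{46}\right) + 172} = \frac{1}{\left(-666 + \frac{3367}{46} + \frac{65 \sqrt{154882}}{46}\right) + 172} = \frac{1}{\left(- \frac{27269}{46} + \frac{65 \sqrt{154882}}{46}\right) + 172} = \frac{1}{- \frac{19357}{46} + \frac{65 \sqrt{154882}}{46}}$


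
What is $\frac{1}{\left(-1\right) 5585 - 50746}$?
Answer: $- \frac{1}{56331} \approx -1.7752 \cdot 10^{-5}$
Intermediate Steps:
$\frac{1}{\left(-1\right) 5585 - 50746} = \frac{1}{-5585 - 50746} = \frac{1}{-56331} = - \frac{1}{56331}$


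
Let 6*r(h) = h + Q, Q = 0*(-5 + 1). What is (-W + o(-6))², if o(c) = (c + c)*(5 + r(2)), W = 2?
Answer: 4356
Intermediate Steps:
Q = 0 (Q = 0*(-4) = 0)
r(h) = h/6 (r(h) = (h + 0)/6 = h/6)
o(c) = 32*c/3 (o(c) = (c + c)*(5 + (⅙)*2) = (2*c)*(5 + ⅓) = (2*c)*(16/3) = 32*c/3)
(-W + o(-6))² = (-1*2 + (32/3)*(-6))² = (-2 - 64)² = (-66)² = 4356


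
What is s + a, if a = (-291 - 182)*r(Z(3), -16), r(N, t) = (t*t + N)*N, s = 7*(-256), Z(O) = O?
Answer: -369313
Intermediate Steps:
s = -1792
r(N, t) = N*(N + t²) (r(N, t) = (t² + N)*N = (N + t²)*N = N*(N + t²))
a = -367521 (a = (-291 - 182)*(3*(3 + (-16)²)) = -1419*(3 + 256) = -1419*259 = -473*777 = -367521)
s + a = -1792 - 367521 = -369313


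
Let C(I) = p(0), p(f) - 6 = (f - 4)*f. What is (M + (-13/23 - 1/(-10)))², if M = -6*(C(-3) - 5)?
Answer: 2211169/52900 ≈ 41.799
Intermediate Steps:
p(f) = 6 + f*(-4 + f) (p(f) = 6 + (f - 4)*f = 6 + (-4 + f)*f = 6 + f*(-4 + f))
C(I) = 6 (C(I) = 6 + 0² - 4*0 = 6 + 0 + 0 = 6)
M = -6 (M = -6*(6 - 5) = -6*1 = -6)
(M + (-13/23 - 1/(-10)))² = (-6 + (-13/23 - 1/(-10)))² = (-6 + (-13*1/23 - 1*(-⅒)))² = (-6 + (-13/23 + ⅒))² = (-6 - 107/230)² = (-1487/230)² = 2211169/52900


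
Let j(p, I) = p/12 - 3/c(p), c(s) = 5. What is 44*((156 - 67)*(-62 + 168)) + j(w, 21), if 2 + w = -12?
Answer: 12452827/30 ≈ 4.1509e+5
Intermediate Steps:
w = -14 (w = -2 - 12 = -14)
j(p, I) = -⅗ + p/12 (j(p, I) = p/12 - 3/5 = p*(1/12) - 3*⅕ = p/12 - ⅗ = -⅗ + p/12)
44*((156 - 67)*(-62 + 168)) + j(w, 21) = 44*((156 - 67)*(-62 + 168)) + (-⅗ + (1/12)*(-14)) = 44*(89*106) + (-⅗ - 7/6) = 44*9434 - 53/30 = 415096 - 53/30 = 12452827/30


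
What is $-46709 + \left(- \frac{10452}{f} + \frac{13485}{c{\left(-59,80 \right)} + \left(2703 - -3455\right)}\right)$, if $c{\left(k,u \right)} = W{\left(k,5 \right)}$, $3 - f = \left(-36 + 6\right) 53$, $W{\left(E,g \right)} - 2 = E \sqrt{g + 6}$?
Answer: $- \frac{85480290507997}{1829889189} + \frac{795615 \sqrt{11}}{37907309} \approx -46713.0$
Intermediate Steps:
$W{\left(E,g \right)} = 2 + E \sqrt{6 + g}$ ($W{\left(E,g \right)} = 2 + E \sqrt{g + 6} = 2 + E \sqrt{6 + g}$)
$f = 1593$ ($f = 3 - \left(-36 + 6\right) 53 = 3 - \left(-30\right) 53 = 3 - -1590 = 3 + 1590 = 1593$)
$c{\left(k,u \right)} = 2 + k \sqrt{11}$ ($c{\left(k,u \right)} = 2 + k \sqrt{6 + 5} = 2 + k \sqrt{11}$)
$-46709 + \left(- \frac{10452}{f} + \frac{13485}{c{\left(-59,80 \right)} + \left(2703 - -3455\right)}\right) = -46709 + \left(- \frac{10452}{1593} + \frac{13485}{\left(2 - 59 \sqrt{11}\right) + \left(2703 - -3455\right)}\right) = -46709 + \left(\left(-10452\right) \frac{1}{1593} + \frac{13485}{\left(2 - 59 \sqrt{11}\right) + \left(2703 + 3455\right)}\right) = -46709 - \left(\frac{3484}{531} - \frac{13485}{\left(2 - 59 \sqrt{11}\right) + 6158}\right) = -46709 - \left(\frac{3484}{531} - \frac{13485}{6160 - 59 \sqrt{11}}\right) = - \frac{24805963}{531} + \frac{13485}{6160 - 59 \sqrt{11}}$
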